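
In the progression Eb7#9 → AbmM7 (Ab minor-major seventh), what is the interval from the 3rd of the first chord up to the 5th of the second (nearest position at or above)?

Eb7#9 has G as its 3rd, and AbmM7 (Ab minor-major seventh) has Eb as its 5th.
From G to Eb: 8 semitones over a sixth = minor.

minor sixth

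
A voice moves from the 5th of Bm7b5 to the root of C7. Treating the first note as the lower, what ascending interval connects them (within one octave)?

perfect fifth

Bm7b5 has F as its 5th, and C7 has C as its root.
Counting 5 letters and 7 half steps from F gives a perfect fifth.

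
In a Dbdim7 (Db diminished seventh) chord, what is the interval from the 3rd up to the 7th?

Dbdim7 (Db diminished seventh): Db Fb Abb Cbb.
So we need the interval from Fb up to Cbb.
Fb up to Cbb is 6 semitones, a half step narrower than a perfect fifth, so the interval is diminished.

diminished fifth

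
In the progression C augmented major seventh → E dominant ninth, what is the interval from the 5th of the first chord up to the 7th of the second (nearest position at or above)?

C augmented major seventh has G# as its 5th, and E dominant ninth has D as its 7th.
G# up to D is 6 semitones, a half step narrower than a perfect fifth, so the interval is diminished.

diminished fifth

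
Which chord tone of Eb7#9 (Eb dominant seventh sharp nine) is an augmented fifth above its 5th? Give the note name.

F#

Spelling the chord: Eb, G, Bb, Db, F#.
The 5th is Bb. An augmented fifth above Bb is F#.
F# is the chord's 9th.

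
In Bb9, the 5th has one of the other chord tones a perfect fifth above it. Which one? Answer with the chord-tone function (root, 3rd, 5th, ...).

Spelling the chord: Bb-D-F-Ab-C.
The 5th is F. A perfect fifth above F is C.
C is the chord's 9th.

9th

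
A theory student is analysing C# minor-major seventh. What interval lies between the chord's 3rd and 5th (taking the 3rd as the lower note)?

C#mM7 (C# minor-major seventh): C#-E-G#-B#.
The 3rd is E and the 5th is G#.
Counting 3 letters and 4 half steps from E gives a major third.

major third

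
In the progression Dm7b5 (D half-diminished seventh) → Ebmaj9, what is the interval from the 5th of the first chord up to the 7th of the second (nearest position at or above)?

The 5th of Dm7b5 (D half-diminished seventh) is Ab; the 7th of Ebmaj9 is D.
4 letter names make it a fourth; at 6 semitones (a half step wider than perfect) the quality is augmented.

A4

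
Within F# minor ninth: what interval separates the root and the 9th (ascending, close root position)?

F# minor ninth: F#-A-C#-E-G#.
That puts F# below G#.
Counting 9 letters and 14 half steps from F# gives a major ninth.

major ninth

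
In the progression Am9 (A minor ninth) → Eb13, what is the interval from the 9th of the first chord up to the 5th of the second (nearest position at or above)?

diminished octave

The 9th of Am9 (A minor ninth) is B; the 5th of Eb13 is Bb.
8 letter names make it an octave; at 11 semitones (a half step narrower than perfect) the quality is diminished.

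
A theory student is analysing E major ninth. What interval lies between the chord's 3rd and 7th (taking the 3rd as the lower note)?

The chord tones of Emaj9 are E–G♯–B–D♯–F♯.
So we need the interval from G♯ up to D♯.
From G♯ to D♯ is 7 semitones, exactly the perfect fifth.

perfect fifth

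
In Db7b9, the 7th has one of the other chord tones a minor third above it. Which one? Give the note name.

The chord tones of Db7b9 are Db, F, Ab, Cb, Ebb.
The 7th is Cb. A minor third above Cb is Ebb.
Ebb is the chord's 9th.

Ebb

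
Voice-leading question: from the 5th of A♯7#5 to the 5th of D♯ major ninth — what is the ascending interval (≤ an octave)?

diminished fourth

The 5th of A♯7#5 is E𝄪; the 5th of D♯ major ninth is A♯.
4 letter names make it a fourth; at 4 semitones (a half step narrower than perfect) the quality is diminished.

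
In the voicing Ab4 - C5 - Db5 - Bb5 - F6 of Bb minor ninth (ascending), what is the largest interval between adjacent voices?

Adjacent intervals: Ab4→C5 = major third; C5→Db5 = minor second; Db5→Bb5 = major sixth; Bb5→F6 = perfect fifth.
The largest is Db5 to Bb5, a major sixth (9 semitones).

major sixth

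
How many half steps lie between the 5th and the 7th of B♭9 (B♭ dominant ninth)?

3

Spelling the chord: B♭, D, F, A♭, C.
F to A♭ is a minor third: 3 semitones.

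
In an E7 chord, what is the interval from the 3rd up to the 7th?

diminished fifth

E7: E G# B D.
That puts G# below D.
5 letter names make it a fifth; at 6 semitones (a half step narrower than perfect) the quality is diminished.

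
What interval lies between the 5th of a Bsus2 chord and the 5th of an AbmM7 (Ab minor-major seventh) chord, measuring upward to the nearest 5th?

d7

The 5th of Bsus2 is F#; the 5th of AbmM7 (Ab minor-major seventh) is Eb.
7 letter names make it a seventh; at 9 semitones (a whole step narrower than major) the quality is diminished.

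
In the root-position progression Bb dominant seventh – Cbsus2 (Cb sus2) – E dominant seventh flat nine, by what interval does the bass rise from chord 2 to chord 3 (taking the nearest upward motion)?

augmented third

The roots are Cb and E.
Cb up to E is 5 semitones, a half step wider than a major third, so the interval is augmented.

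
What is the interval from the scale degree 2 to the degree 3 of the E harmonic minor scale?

minor second

Spelling the E harmonic minor scale: E F♯ G A B C D♯.
Scale degree 2 = F♯; 3rd degree = G.
From F♯ to G: 1 semitone over a second = minor.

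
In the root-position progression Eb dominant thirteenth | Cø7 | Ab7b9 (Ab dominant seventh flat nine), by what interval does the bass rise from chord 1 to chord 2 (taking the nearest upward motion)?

M6

The roots are Eb and C.
Counting 6 letters and 9 half steps from Eb gives a major sixth.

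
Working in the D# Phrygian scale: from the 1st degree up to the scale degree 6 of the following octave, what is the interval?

minor thirteenth

D# phrygian: D# E F# G# A# B C#.
1st degree = D#; scale degree 6 (up an octave) = B.
D# up to B is 20 semitones, a half step narrower than a major thirteenth, so the interval is minor.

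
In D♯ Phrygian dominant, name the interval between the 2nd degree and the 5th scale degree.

The scale runs D♯ E F𝄪 G♯ A♯ B C♯.
2nd degree = E; degree 5 = A♯.
4 letter names make it a fourth; at 6 semitones (a half step wider than perfect) the quality is augmented.

augmented fourth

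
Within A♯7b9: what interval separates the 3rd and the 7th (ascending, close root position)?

diminished fifth

The chord tones of A♯7b9 (A♯ dominant seventh flat nine) are A♯, C𝄪, E♯, G♯, B.
3rd = C𝄪; 7th = G♯.
5 letter names make it a fifth; at 6 semitones (a half step narrower than perfect) the quality is diminished.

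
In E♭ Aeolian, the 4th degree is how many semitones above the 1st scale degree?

The scale is E♭ F G♭ A♭ B♭ C♭ D♭.
E♭ up to A♭ is a perfect fourth — 5 semitones.

5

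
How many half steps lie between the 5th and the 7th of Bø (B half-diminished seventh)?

4

The chord tones of Bø7 (B half-diminished seventh) are B D F A.
F to A is a major third: 4 semitones.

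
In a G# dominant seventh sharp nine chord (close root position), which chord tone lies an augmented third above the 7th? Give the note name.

A##

Spelling the chord: G#–B#–D#–F#–A##.
The 7th is F#. An augmented third above F# is A##.
A## is the chord's 9th.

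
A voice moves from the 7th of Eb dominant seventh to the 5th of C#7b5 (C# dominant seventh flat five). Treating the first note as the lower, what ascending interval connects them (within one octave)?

A4

The 7th of Eb dominant seventh is Db; the 5th of C#7b5 (C# dominant seventh flat five) is G.
From Db to G: 6 semitones over a fourth = augmented.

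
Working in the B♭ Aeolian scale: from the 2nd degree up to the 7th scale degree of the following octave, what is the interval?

The scale runs B♭ C D♭ E♭ F G♭ A♭.
So we need the interval from C up to A♭.
C up to A♭ is 20 semitones, a half step narrower than a major thirteenth, so the interval is minor.

minor thirteenth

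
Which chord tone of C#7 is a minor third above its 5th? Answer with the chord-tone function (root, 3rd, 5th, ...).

Spelling the chord: C# E# G# B.
The 5th is G#. A minor third above G# is B.
B is the chord's 7th.

7th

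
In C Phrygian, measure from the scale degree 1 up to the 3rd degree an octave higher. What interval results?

m10

C phrygian: C D♭ E♭ F G A♭ B♭.
So we need the interval from C up to E♭.
C up to E♭ is 15 semitones, a half step narrower than a major tenth, so the interval is minor.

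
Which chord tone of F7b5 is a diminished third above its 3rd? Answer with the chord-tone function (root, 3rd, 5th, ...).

5th

F7b5 is spelled F-A-Cb-Eb.
The 3rd is A. A diminished third above A is Cb.
Cb is the chord's 5th.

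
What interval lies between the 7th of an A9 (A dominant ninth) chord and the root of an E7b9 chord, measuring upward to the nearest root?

A9 (A dominant ninth) has G as its 7th, and E7b9 has E as its root.
G up to E spans 6 letter names and 9 semitones — a major sixth.

M6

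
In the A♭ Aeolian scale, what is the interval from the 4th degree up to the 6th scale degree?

minor 3rd

A♭ natural minor: A♭ B♭ C♭ D♭ E♭ F♭ G♭.
The 4th degree is D♭ and the 6th scale degree is F♭.
3 letter names make it a third; at 3 semitones (a half step narrower than major) the quality is minor.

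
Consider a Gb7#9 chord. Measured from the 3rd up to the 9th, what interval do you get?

The chord tones of Gb7#9 (Gb dominant seventh sharp nine) are Gb–Bb–Db–Fb–A.
That puts Bb below A.
From Bb to A is 11 semitones, exactly the major seventh.

major 7th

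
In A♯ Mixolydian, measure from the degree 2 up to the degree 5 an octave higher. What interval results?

The scale runs A♯ B♯ C𝄪 D♯ E♯ F𝄪 G♯.
That puts B♯ below E♯.
B♯ up to E♯ spans 11 letter names and 17 semitones — a perfect eleventh.

perfect 11th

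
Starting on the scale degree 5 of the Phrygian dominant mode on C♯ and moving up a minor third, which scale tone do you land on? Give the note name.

B

The scale is C♯ D E♯ F♯ G♯ A B.
The scale degree 5 is G♯; a minor third above that is B — scale degree 7.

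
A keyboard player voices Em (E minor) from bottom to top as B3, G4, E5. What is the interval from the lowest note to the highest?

P11

The outer voices are B3 and E5.
From B to E is 17 semitones, exactly the perfect eleventh.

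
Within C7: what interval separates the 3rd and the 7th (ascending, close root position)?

C7: C-E-G-Bb.
That puts E below Bb.
From E to Bb: 6 semitones over a fifth = diminished.

diminished fifth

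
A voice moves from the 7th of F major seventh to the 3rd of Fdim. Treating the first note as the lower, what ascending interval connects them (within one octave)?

The 7th of F major seventh is E; the 3rd of Fdim is A♭.
4 letter names make it a fourth; at 4 semitones (a half step narrower than perfect) the quality is diminished.

diminished fourth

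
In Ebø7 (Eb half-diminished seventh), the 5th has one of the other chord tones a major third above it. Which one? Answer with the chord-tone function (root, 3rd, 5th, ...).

7th

The chord tones of Ebø are Eb, Gb, Bbb, Db.
The 5th is Bbb. A major third above Bbb is Db.
Db is the chord's 7th.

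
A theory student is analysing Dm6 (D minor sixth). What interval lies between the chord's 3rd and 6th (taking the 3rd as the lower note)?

Dmin6 (D minor sixth): D F A B.
That puts F below B.
From F to B: 6 semitones over a fourth = augmented.

augmented fourth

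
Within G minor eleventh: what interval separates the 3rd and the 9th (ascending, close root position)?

major seventh

G minor eleventh is spelled G, Bb, D, F, A, C.
3rd = Bb; 9th = A.
Bb up to A spans 7 letter names and 11 semitones — a major seventh.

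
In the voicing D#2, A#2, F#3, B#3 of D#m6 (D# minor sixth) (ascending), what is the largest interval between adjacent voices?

minor sixth

Adjacent intervals: D#2→A#2 = perfect fifth; A#2→F#3 = minor sixth; F#3→B#3 = augmented fourth.
The largest is A#2 to F#3, a minor sixth (8 semitones).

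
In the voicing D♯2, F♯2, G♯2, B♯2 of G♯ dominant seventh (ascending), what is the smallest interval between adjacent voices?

major second

Adjacent intervals: D♯2→F♯2 = minor third; F♯2→G♯2 = major second; G♯2→B♯2 = major third.
The smallest is F♯2 to G♯2, a major second (2 semitones).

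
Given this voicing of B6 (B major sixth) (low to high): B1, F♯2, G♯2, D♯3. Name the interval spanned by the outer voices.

M10

The outer voices are B1 and D♯3.
Counting 10 letters and 16 half steps from B gives a major tenth.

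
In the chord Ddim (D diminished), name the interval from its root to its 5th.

diminished fifth

Spelling the chord: D–F–A♭.
So we need the interval from D up to A♭.
From D to A♭: 6 semitones over a fifth = diminished.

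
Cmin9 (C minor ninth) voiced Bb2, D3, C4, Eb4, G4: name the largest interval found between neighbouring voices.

Adjacent intervals: Bb2→D3 = major third; D3→C4 = minor seventh; C4→Eb4 = minor third; Eb4→G4 = major third.
The largest is D3 to C4, a minor seventh (10 semitones).

minor seventh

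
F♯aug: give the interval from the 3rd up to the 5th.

The chord tones of F♯aug (F♯ augmented) are F♯, A♯, C𝄪.
The 3rd is A♯ and the 5th is C𝄪.
From A♯ to C𝄪 is 4 semitones, exactly the major third.

major 3rd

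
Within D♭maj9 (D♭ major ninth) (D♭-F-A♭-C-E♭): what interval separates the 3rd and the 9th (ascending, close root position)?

minor seventh

The 3rd is F and the 9th is E♭.
F up to E♭ is 10 semitones, a half step narrower than a major seventh, so the interval is minor.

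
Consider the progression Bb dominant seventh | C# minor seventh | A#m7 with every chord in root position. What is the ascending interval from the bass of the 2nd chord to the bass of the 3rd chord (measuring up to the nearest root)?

The roots are C# and A#.
From C# to A# is 9 semitones, exactly the major sixth.

major sixth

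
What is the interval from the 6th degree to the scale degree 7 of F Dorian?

m2

F dorian: F G Ab Bb C D Eb.
6th degree = D; 7th degree = Eb.
D up to Eb is 1 semitone, a half step narrower than a major second, so the interval is minor.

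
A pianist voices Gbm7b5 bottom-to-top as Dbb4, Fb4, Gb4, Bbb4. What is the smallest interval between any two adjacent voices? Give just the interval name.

Adjacent intervals: Dbb4→Fb4 = major third; Fb4→Gb4 = major second; Gb4→Bbb4 = minor third.
The smallest is Fb4 to Gb4, a major second (2 semitones).

major second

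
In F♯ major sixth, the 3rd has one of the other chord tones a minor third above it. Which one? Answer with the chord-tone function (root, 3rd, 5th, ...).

5th

F♯6 (F♯ major sixth) is spelled F♯-A♯-C♯-D♯.
The 3rd is A♯. A minor third above A♯ is C♯.
C♯ is the chord's 5th.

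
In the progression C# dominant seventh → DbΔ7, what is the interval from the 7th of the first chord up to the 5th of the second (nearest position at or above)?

diminished 7th

C# dominant seventh has B as its 7th, and DbΔ7 has Ab as its 5th.
From B to Ab: 9 semitones over a seventh = diminished.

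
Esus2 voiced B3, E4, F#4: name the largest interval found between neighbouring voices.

perfect fourth

Adjacent intervals: B3→E4 = perfect fourth; E4→F#4 = major second.
The largest is B3 to E4, a perfect fourth (5 semitones).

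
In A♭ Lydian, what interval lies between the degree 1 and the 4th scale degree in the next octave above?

A♭ lydian: A♭ B♭ C D E♭ F G.
So we need the interval from A♭ up to D.
11 letter names make it an eleventh; at 18 semitones (a half step wider than perfect) the quality is augmented.

augmented eleventh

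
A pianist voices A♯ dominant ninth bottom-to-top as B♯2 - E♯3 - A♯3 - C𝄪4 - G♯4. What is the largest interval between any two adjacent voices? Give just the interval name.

Adjacent intervals: B♯2→E♯3 = perfect fourth; E♯3→A♯3 = perfect fourth; A♯3→C𝄪4 = major third; C𝄪4→G♯4 = diminished fifth.
The largest is C𝄪4 to G♯4, a diminished fifth (6 semitones).

diminished fifth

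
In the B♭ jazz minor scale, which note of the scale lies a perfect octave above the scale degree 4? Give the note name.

Eb

The scale is B♭ C D♭ E♭ F G A.
The scale degree 4 is E♭; a perfect octave above that is E♭ — scale degree 4.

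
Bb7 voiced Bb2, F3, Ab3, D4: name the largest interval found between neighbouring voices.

Adjacent intervals: Bb2→F3 = perfect fifth; F3→Ab3 = minor third; Ab3→D4 = augmented fourth.
The largest is Bb2 to F3, a perfect fifth (7 semitones).

perfect 5th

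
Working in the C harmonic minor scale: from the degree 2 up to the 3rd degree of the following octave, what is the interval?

m9

The scale runs C D E♭ F G A♭ B.
That puts D below E♭.
D up to E♭ is 13 semitones, a half step narrower than a major ninth, so the interval is minor.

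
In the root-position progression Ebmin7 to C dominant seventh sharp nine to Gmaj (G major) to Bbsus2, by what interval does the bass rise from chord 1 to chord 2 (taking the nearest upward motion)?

The roots are Eb and C.
Eb up to C spans 6 letter names and 9 semitones — a major sixth.

major sixth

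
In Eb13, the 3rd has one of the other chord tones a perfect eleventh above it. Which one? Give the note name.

C

Spelling the chord: Eb–G–Bb–Db–F–C.
The 3rd is G. A perfect eleventh above G is C.
C is the chord's 13th.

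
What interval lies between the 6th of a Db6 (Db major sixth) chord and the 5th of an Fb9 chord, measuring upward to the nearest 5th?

Db6 (Db major sixth) has Bb as its 6th, and Fb9 has Cb as its 5th.
Bb up to Cb is 1 semitone, a half step narrower than a major second, so the interval is minor.

minor second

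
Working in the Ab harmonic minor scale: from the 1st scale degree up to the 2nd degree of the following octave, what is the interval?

Ab harmonic minor: Ab Bb Cb Db Eb Fb G.
So we need the interval from Ab up to Bb.
Counting 9 letters and 14 half steps from Ab gives a major ninth.

major ninth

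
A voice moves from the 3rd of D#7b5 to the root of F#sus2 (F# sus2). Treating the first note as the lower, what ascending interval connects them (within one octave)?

D#7b5 has F## as its 3rd, and F#sus2 (F# sus2) has F# as its root.
8 letter names make it an octave; at 11 semitones (a half step narrower than perfect) the quality is diminished.

diminished octave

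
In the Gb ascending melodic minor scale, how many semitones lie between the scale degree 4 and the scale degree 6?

4

The scale is Gb Ab Bbb Cb Db Eb F.
Cb up to Eb is a major third — 4 semitones.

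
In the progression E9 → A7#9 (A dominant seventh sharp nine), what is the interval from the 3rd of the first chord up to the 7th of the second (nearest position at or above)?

The 3rd of E9 is G#; the 7th of A7#9 (A dominant seventh sharp nine) is G.
8 letter names make it an octave; at 11 semitones (a half step narrower than perfect) the quality is diminished.

d8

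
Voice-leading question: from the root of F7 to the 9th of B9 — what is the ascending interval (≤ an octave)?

F7 has F as its root, and B9 has C# as its 9th.
5 letter names make it a fifth; at 8 semitones (a half step wider than perfect) the quality is augmented.

augmented 5th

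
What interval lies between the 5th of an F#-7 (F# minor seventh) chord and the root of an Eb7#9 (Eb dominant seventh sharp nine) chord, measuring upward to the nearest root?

diminished 3rd

F#-7 (F# minor seventh) has C# as its 5th, and Eb7#9 (Eb dominant seventh sharp nine) has Eb as its root.
From C# to Eb: 2 semitones over a third = diminished.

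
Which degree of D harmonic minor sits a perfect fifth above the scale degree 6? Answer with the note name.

The scale is D E F G A Bb C#.
The scale degree 6 is Bb; a perfect fifth above that is F — scale degree 3.

F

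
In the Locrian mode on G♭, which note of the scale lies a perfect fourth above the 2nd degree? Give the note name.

The scale is G♭ A𝄫 B𝄫 C♭ D𝄫 E𝄫 F♭.
The 2nd degree is A𝄫; a perfect fourth above that is D𝄫 — scale degree 5.

Dbb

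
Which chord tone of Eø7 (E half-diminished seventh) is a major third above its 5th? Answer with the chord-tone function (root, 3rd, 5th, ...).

Eø7 (E half-diminished seventh): E-G-Bb-D.
The 5th is Bb. A major third above Bb is D.
D is the chord's 7th.

7th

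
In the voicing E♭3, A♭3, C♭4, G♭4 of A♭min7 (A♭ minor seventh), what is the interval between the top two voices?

perfect fifth

Those voices are C♭4 and G♭4.
Counting 5 letters and 7 half steps from C♭ gives a perfect fifth.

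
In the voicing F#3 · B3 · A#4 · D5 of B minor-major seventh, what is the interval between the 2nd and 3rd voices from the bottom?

major seventh

Those voices are B3 and A#4.
Counting 7 letters and 11 half steps from B gives a major seventh.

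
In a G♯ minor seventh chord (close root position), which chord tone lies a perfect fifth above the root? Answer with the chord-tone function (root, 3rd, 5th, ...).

5th

The chord tones of G♯m7 (G♯ minor seventh) are G♯–B–D♯–F♯.
The root is G♯. A perfect fifth above G♯ is D♯.
D♯ is the chord's 5th.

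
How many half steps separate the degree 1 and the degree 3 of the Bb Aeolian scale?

The scale is Bb C Db Eb F Gb Ab.
Bb up to Db is a minor third — 3 semitones.

3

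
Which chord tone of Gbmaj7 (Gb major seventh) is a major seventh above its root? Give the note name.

Gbmaj7: Gb-Bb-Db-F.
The root is Gb. A major seventh above Gb is F.
F is the chord's 7th.

F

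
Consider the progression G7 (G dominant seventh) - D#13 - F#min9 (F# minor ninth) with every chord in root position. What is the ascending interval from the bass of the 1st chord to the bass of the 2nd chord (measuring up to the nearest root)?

The roots are G and D#.
From G to D#: 8 semitones over a fifth = augmented.

augmented 5th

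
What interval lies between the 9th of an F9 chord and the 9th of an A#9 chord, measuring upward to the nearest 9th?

The 9th of F9 is G; the 9th of A#9 is B#.
From G to B#: 5 semitones over a third = augmented.

A3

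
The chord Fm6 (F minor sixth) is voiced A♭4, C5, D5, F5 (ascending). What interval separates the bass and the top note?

The outer voices are A♭4 and F5.
A♭ up to F spans 6 letter names and 9 semitones — a major sixth.

major sixth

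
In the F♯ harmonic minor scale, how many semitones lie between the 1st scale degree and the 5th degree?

7

The scale is F♯ G♯ A B C♯ D E♯.
F♯ up to C♯ is a perfect fifth — 7 semitones.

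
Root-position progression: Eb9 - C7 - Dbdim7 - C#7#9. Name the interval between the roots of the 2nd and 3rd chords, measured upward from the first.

minor second

The roots are C and Db.
2 letter names make it a second; at 1 semitone (a half step narrower than major) the quality is minor.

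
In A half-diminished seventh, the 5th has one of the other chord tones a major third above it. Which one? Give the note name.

G

A half-diminished seventh is spelled A, C, Eb, G.
The 5th is Eb. A major third above Eb is G.
G is the chord's 7th.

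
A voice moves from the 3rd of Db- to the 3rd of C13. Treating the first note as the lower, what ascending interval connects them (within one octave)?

augmented 7th

Db- has Fb as its 3rd, and C13 has E as its 3rd.
7 letter names make it a seventh; at 12 semitones (a half step wider than major) the quality is augmented.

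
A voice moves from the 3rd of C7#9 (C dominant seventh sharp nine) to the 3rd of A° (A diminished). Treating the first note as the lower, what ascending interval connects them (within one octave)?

minor sixth

C7#9 (C dominant seventh sharp nine) has E as its 3rd, and A° (A diminished) has C as its 3rd.
From E to C: 8 semitones over a sixth = minor.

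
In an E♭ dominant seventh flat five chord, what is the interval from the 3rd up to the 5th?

diminished third

The chord tones of E♭7b5 are E♭-G-B𝄫-D♭.
So we need the interval from G up to B𝄫.
From G to B𝄫: 2 semitones over a third = diminished.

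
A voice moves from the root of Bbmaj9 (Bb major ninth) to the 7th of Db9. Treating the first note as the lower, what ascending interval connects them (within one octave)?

minor 2nd

Bbmaj9 (Bb major ninth) has Bb as its root, and Db9 has Cb as its 7th.
Bb up to Cb is 1 semitone, a half step narrower than a major second, so the interval is minor.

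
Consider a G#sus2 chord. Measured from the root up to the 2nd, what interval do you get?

major second

G#sus2 (G# sus2) is spelled G#–A#–D#.
So we need the interval from G# up to A#.
G# up to A# spans 2 letter names and 2 semitones — a major second.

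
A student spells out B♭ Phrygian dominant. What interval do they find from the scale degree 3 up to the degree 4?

The scale runs B♭ C♭ D E♭ F G♭ A♭.
So we need the interval from D up to E♭.
D up to E♭ is 1 semitone, a half step narrower than a major second, so the interval is minor.

m2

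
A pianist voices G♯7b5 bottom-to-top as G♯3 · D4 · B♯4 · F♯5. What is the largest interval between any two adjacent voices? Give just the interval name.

Adjacent intervals: G♯3→D4 = diminished fifth; D4→B♯4 = augmented sixth; B♯4→F♯5 = diminished fifth.
The largest is D4 to B♯4, an augmented sixth (10 semitones).

augmented sixth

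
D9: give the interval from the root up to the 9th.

M9

The chord tones of D9 are D, F♯, A, C, E.
That puts D below E.
From D to E is 14 semitones, exactly the major ninth.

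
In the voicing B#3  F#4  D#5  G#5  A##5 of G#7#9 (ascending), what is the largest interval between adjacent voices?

Adjacent intervals: B#3→F#4 = diminished fifth; F#4→D#5 = major sixth; D#5→G#5 = perfect fourth; G#5→A##5 = augmented second.
The largest is F#4 to D#5, a major sixth (9 semitones).

M6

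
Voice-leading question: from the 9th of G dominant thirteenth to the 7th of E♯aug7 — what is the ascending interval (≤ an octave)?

augmented fourth

G dominant thirteenth has A as its 9th, and E♯aug7 has D♯ as its 7th.
From A to D♯: 6 semitones over a fourth = augmented.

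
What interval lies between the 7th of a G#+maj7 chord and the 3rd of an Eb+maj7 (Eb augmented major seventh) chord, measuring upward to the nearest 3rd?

The 7th of G#+maj7 is F##; the 3rd of Eb+maj7 (Eb augmented major seventh) is G.
F## up to G is 0 semitones, a whole step narrower than a major second, so the interval is diminished.

diminished 2nd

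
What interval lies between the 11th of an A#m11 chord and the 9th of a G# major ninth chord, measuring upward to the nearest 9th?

The 11th of A#m11 is D#; the 9th of G# major ninth is A#.
D# up to A# spans 5 letter names and 7 semitones — a perfect fifth.

perfect fifth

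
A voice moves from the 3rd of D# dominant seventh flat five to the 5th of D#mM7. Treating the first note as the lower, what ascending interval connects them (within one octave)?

The 3rd of D# dominant seventh flat five is F##; the 5th of D#mM7 is A#.
From F## to A#: 3 semitones over a third = minor.

m3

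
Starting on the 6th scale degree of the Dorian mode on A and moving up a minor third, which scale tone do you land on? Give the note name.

The scale is A B C D E F♯ G.
The 6th scale degree is F♯; a minor third above that is A — scale degree 1.

A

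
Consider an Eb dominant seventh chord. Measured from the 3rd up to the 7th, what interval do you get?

The chord tones of Eb dominant seventh are Eb–G–Bb–Db.
3rd = G; 7th = Db.
G up to Db is 6 semitones, a half step narrower than a perfect fifth, so the interval is diminished.

diminished fifth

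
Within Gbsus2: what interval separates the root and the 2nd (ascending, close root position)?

Gbsus2: Gb-Ab-Db.
The root is Gb and the 2nd is Ab.
Gb up to Ab spans 2 letter names and 2 semitones — a major second.

major 2nd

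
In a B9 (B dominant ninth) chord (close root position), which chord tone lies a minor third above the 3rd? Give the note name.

F#

Spelling the chord: B D♯ F♯ A C♯.
The 3rd is D♯. A minor third above D♯ is F♯.
F♯ is the chord's 5th.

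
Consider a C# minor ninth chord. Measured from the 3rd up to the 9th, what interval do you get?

major seventh

C#m9: C#-E-G#-B-D#.
3rd = E; 9th = D#.
Counting 7 letters and 11 half steps from E gives a major seventh.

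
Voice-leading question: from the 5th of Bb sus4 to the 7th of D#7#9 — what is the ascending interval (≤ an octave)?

augmented 5th

The 5th of Bb sus4 is F; the 7th of D#7#9 is C#.
F up to C# is 8 semitones, a half step wider than a perfect fifth, so the interval is augmented.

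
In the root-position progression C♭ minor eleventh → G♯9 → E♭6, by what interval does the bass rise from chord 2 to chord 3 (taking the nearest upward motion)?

The roots are G♯ and E♭.
G♯ up to E♭ is 7 semitones, a whole step narrower than a major sixth, so the interval is diminished.

diminished sixth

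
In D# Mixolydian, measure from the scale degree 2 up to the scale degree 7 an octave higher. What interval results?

minor thirteenth

D# mixolydian: D# E# F## G# A# B# C#.
Scale degree 2 = E#; degree 7 (up an octave) = C#.
From E# to C#: 20 semitones over a thirteenth = minor.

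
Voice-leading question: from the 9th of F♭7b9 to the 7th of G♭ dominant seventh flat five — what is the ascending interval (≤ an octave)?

F♭7b9 has G𝄫 as its 9th, and G♭ dominant seventh flat five has F♭ as its 7th.
Counting 7 letters and 11 half steps from G𝄫 gives a major seventh.

major 7th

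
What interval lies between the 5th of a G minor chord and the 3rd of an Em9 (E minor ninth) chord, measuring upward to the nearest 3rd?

The 5th of G minor is D; the 3rd of Em9 (E minor ninth) is G.
D up to G spans 4 letter names and 5 semitones — a perfect fourth.

perfect fourth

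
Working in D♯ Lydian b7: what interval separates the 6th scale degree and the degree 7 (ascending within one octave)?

Spelling D♯ Lydian b7: D♯ E♯ F𝄪 G𝄪 A♯ B♯ C♯.
So we need the interval from B♯ up to C♯.
B♯ up to C♯ is 1 semitone, a half step narrower than a major second, so the interval is minor.

m2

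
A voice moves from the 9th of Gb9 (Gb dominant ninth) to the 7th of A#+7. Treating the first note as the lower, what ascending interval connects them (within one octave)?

augmented seventh

The 9th of Gb9 (Gb dominant ninth) is Ab; the 7th of A#+7 is G#.
From Ab to G#: 12 semitones over a seventh = augmented.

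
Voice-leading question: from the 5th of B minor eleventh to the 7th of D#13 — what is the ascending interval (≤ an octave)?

B minor eleventh has F# as its 5th, and D#13 has C# as its 7th.
F# up to C# spans 5 letter names and 7 semitones — a perfect fifth.

perfect fifth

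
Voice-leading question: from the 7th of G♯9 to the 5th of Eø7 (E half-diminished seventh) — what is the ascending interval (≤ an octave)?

G♯9 has F♯ as its 7th, and Eø7 (E half-diminished seventh) has B♭ as its 5th.
From F♯ to B♭: 4 semitones over a fourth = diminished.

diminished 4th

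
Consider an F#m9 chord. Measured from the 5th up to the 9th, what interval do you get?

perfect fifth

F#m9: F# A C# E G#.
The 5th is C# and the 9th is G#.
Counting 5 letters and 7 half steps from C# gives a perfect fifth.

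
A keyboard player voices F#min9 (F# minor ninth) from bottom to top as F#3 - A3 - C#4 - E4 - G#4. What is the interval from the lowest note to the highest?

The outer voices are F#3 and G#4.
From F# to G# is 14 semitones, exactly the major ninth.

major ninth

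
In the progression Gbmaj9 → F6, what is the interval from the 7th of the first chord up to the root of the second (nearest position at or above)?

perfect unison

The 7th of Gbmaj9 is F; the root of F6 is F.
Counting 1 letters and 0 half steps from F gives a perfect unison.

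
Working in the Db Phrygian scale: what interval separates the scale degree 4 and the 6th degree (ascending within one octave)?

m3

Spelling the Db Phrygian scale: Db Ebb Fb Gb Ab Bbb Cb.
So we need the interval from Gb up to Bbb.
3 letter names make it a third; at 3 semitones (a half step narrower than major) the quality is minor.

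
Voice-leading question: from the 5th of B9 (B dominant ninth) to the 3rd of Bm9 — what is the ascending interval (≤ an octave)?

The 5th of B9 (B dominant ninth) is F♯; the 3rd of Bm9 is D.
From F♯ to D: 8 semitones over a sixth = minor.

minor sixth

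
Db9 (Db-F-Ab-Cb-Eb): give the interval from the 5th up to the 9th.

The 5th is Ab and the 9th is Eb.
Counting 5 letters and 7 half steps from Ab gives a perfect fifth.

perfect fifth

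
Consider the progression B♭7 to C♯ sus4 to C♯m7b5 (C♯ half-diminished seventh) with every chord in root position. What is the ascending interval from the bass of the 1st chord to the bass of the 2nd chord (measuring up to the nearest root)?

augmented second

The roots are B♭ and C♯.
From B♭ to C♯: 3 semitones over a second = augmented.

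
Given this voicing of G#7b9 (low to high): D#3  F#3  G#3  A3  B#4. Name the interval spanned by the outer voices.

The outer voices are D#3 and B#4.
Counting 13 letters and 21 half steps from D# gives a major thirteenth.

major thirteenth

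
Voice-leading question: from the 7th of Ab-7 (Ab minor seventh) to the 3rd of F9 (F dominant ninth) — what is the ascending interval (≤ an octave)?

augmented second

The 7th of Ab-7 (Ab minor seventh) is Gb; the 3rd of F9 (F dominant ninth) is A.
Gb up to A is 3 semitones, a half step wider than a major second, so the interval is augmented.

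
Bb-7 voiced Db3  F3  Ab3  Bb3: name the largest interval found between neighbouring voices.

major 3rd

Adjacent intervals: Db3→F3 = major third; F3→Ab3 = minor third; Ab3→Bb3 = major second.
The largest is Db3 to F3, a major third (4 semitones).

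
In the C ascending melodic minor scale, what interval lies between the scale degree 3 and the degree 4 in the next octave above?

C melodic minor: C D Eb F G A B.
So we need the interval from Eb up to F.
From Eb to F is 14 semitones, exactly the major ninth.

M9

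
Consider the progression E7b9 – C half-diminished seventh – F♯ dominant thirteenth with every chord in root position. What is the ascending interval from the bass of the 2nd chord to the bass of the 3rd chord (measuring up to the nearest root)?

The roots are C and F♯.
C up to F♯ is 6 semitones, a half step wider than a perfect fourth, so the interval is augmented.

augmented 4th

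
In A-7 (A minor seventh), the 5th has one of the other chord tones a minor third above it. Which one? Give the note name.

G

A minor seventh: A, C, E, G.
The 5th is E. A minor third above E is G.
G is the chord's 7th.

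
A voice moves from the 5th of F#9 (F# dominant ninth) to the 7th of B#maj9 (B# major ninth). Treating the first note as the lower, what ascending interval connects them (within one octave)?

The 5th of F#9 (F# dominant ninth) is C#; the 7th of B#maj9 (B# major ninth) is A##.
C# up to A## is 10 semitones, a half step wider than a major sixth, so the interval is augmented.

augmented sixth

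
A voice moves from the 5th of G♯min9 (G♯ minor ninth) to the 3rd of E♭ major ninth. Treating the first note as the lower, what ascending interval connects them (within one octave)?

G♯min9 (G♯ minor ninth) has D♯ as its 5th, and E♭ major ninth has G as its 3rd.
From D♯ to G: 4 semitones over a fourth = diminished.

diminished fourth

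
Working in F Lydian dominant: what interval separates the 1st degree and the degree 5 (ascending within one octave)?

F lydian dominant: F G A B C D Eb.
1st degree = F; 5th degree = C.
From F to C is 7 semitones, exactly the perfect fifth.

P5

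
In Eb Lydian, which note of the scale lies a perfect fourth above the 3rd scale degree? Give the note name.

The scale is Eb F G A Bb C D.
The 3rd scale degree is G; a perfect fourth above that is C — scale degree 6.

C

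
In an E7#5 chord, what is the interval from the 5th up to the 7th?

The chord tones of Eaug7 are E G♯ B♯ D.
5th = B♯; 7th = D.
3 letter names make it a third; at 2 semitones (a whole step narrower than major) the quality is diminished.

d3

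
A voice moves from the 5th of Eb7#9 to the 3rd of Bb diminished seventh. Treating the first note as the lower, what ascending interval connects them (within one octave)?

minor 3rd

The 5th of Eb7#9 is Bb; the 3rd of Bb diminished seventh is Db.
Bb up to Db is 3 semitones, a half step narrower than a major third, so the interval is minor.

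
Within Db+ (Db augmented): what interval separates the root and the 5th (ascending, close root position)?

Db+ is spelled Db–F–A.
That puts Db below A.
From Db to A: 8 semitones over a fifth = augmented.

augmented fifth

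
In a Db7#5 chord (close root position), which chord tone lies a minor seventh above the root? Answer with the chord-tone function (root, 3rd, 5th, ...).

7th

The chord tones of Db augmented seventh are Db, F, A, Cb.
The root is Db. A minor seventh above Db is Cb.
Cb is the chord's 7th.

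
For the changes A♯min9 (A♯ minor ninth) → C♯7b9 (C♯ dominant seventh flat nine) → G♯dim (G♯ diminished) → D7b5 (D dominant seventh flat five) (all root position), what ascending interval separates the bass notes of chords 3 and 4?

The roots are G♯ and D.
From G♯ to D: 6 semitones over a fifth = diminished.

diminished fifth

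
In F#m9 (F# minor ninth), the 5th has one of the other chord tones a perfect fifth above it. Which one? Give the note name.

F#min9 (F# minor ninth): F#-A-C#-E-G#.
The 5th is C#. A perfect fifth above C# is G#.
G# is the chord's 9th.

G#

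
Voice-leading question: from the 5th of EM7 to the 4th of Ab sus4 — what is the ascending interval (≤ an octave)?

EM7 has B as its 5th, and Ab sus4 has Db as its 4th.
From B to Db: 2 semitones over a third = diminished.

diminished third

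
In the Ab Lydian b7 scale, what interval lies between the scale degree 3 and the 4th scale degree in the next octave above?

The scale runs Ab Bb C D Eb F Gb.
Scale degree 3 = C; 4th scale degree (up an octave) = D.
From C to D is 14 semitones, exactly the major ninth.

major ninth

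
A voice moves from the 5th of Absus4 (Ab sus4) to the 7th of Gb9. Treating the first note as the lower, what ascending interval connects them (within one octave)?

minor 2nd

Absus4 (Ab sus4) has Eb as its 5th, and Gb9 has Fb as its 7th.
Eb up to Fb is 1 semitone, a half step narrower than a major second, so the interval is minor.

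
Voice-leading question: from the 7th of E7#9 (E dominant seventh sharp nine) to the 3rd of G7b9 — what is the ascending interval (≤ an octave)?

major sixth

E7#9 (E dominant seventh sharp nine) has D as its 7th, and G7b9 has B as its 3rd.
From D to B is 9 semitones, exactly the major sixth.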